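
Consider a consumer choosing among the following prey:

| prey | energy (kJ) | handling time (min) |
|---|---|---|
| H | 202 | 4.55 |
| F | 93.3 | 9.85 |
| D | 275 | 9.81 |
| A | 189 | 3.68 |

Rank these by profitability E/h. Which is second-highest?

H

In descending order of E/h:
A: 189/3.68 = 51.4 kJ/min
H: 202/4.55 = 44.4 kJ/min
D: 275/9.81 = 28 kJ/min
F: 93.3/9.85 = 9.47 kJ/min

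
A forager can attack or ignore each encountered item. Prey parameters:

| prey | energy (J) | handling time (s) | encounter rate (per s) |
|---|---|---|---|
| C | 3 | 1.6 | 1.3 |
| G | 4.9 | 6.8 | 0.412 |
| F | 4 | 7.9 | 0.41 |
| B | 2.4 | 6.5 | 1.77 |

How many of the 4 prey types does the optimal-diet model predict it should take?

E/h in descending order: C 1.88, G 0.721, F 0.506, B 0.369 J/s. The optimal diet is the largest prefix of this list for which every included type satisfies E_i/h_i > R on the types above it.
Rate on top 1: 1.266. G: 0.721 < 1.266 → exclude; stop.
Optimal diet: C — 1 of 4 types.

1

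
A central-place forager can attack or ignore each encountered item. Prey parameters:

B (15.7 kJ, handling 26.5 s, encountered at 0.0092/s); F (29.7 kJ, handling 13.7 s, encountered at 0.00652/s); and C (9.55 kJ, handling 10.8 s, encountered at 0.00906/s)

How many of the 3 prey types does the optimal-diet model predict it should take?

3

E/h in descending order: F 2.17, C 0.884, B 0.592 kJ/s. The optimal diet is the largest prefix of this list for which every included type satisfies E_i/h_i > R on the types above it.
Rate on top 1: 0.1778. C: 0.884 > 0.1778 → include.
Rate on top 2: 0.236. B: 0.592 > 0.236 → include.
Optimal diet: F, C, B — 3 of 3 types.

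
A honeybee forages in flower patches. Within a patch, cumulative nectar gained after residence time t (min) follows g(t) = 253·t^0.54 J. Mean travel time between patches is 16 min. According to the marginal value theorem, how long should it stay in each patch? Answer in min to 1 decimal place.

Optimal t* satisfies g'(t*) = g(t*)/(T + t*).
g'(t) = 0.54·253·t^-0.46. Setting 0.54·253·t^-0.46 = 253·t^0.54/(16+t) gives 0.54(16+t) = t, so 0.46·t = 0.54×16.
t* = 0.54×16/0.46 = 18.78 min.

18.8 min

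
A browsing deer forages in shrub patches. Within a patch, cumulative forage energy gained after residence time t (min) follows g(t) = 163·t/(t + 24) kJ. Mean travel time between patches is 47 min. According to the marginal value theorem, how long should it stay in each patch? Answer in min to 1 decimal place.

33.6 min

Optimal t* satisfies g'(t*) = g(t*)/(T + t*).
g'(t) = 163·24/(t + 24)². Setting 163·24/(t+24)² = 163t/[(t+24)(47+t)] gives 24(47+t) = t(t+24), so t² = 24×47 = 1128.
t* = √1128 = 33.59 min.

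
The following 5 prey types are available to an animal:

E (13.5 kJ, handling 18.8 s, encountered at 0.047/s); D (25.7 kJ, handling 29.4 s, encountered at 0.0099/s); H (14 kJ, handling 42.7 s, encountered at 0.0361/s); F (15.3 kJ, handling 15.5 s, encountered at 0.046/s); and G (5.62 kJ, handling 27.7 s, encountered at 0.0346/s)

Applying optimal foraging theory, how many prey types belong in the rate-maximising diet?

Rank by E/h (kJ/s): F 0.987, D 0.874, E 0.718, H 0.328, G 0.203. Include each in turn until the next type's E/h falls below the running intake rate.
Rate on top 1: 0.4109. D: 0.874 > 0.4109 → include.
Rate on top 2: 0.4781. E: 0.718 > 0.4781 → include.
Rate on top 3: 0.5516. H: 0.328 < 0.5516 → exclude; stop.
Optimal diet: F, D, E — 3 of 5 types.

3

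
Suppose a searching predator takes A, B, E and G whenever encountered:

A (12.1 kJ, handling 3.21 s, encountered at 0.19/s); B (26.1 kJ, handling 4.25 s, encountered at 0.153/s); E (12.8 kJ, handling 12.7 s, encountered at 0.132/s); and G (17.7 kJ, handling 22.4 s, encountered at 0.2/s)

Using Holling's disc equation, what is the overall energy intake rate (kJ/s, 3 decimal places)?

Energy encountered per unit search time: 0.19×12.1 + 0.153×26.1 + 0.132×12.8 + 0.2×17.7 = 11.52 kJ/s.
Handling time per unit search time: 0.19×3.21 + 0.153×4.25 + 0.132×12.7 + 0.2×22.4 = 7.417.
Rate = 11.52/(1 + 7.417) = 1.369 kJ/s.

1.369 kJ/s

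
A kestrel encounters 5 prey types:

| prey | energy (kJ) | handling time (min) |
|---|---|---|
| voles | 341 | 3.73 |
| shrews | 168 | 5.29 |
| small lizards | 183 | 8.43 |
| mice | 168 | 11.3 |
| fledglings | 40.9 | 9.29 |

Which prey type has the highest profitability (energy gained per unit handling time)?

voles

In descending order of E/h:
voles: 341/3.73 = 91.4 kJ/min
shrews: 168/5.29 = 31.8 kJ/min
small lizards: 183/8.43 = 21.7 kJ/min
mice: 168/11.3 = 14.9 kJ/min
fledglings: 40.9/9.29 = 4.4 kJ/min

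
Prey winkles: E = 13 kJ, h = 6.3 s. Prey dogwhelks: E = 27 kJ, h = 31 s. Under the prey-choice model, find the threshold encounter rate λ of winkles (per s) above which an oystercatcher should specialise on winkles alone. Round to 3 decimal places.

Drop dogwhelks once their profitability E₂/h₂ falls below the rate achievable on winkles alone: E₂/h₂ = λE₁/(1 + λh₁).
Solve for λ: λE₁h₂ = E₂(1 + λh₁) → λ(E₁h₂ − E₂h₁) = E₂ → λ = E₂/(E₁h₂ − E₂h₁).
λ = 27/(13×31 − 27×6.3) = 27/232.9 = 0.1159 per s.

0.116 per s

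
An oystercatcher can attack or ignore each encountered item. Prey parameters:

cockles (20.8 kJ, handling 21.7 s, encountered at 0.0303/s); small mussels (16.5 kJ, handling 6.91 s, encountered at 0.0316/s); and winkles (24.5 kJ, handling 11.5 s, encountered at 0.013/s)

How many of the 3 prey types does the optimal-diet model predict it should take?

3

E/h in descending order: small mussels 2.39, winkles 2.13, cockles 0.959 kJ/s. The optimal diet is the largest prefix of this list for which every included type satisfies E_i/h_i > R on the types above it.
Rate on top 1: 0.428. winkles: 2.13 > 0.428 → include.
Rate on top 2: 0.614. cockles: 0.959 > 0.614 → include.
Optimal diet: small mussels, winkles, cockles — 3 of 3 types.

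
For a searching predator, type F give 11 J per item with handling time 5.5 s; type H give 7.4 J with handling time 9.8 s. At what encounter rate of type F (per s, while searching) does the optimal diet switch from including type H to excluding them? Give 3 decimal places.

0.110 per s

The zero-one rule: include type H iff E₂/h₂ > λE₁/(1+λh₁). Equality gives the switch point.
λE₁h₂ = E₂ + λE₂h₁ ⇒ λ = E₂/(E₁h₂ − E₂h₁) = 7.4/(107.8 − 40.7) = 0.1103 per s.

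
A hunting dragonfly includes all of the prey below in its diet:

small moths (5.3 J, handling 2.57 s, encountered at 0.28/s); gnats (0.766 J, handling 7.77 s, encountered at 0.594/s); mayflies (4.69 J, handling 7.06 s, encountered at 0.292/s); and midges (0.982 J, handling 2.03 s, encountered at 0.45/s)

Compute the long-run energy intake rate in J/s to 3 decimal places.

0.403 J/s

Energy encountered per unit search time: 0.28×5.3 + 0.594×0.766 + 0.292×4.69 + 0.45×0.982 = 3.75 J/s.
Handling time per unit search time: 0.28×2.57 + 0.594×7.77 + 0.292×7.06 + 0.45×2.03 = 8.31.
Rate = 3.75/(1 + 8.31) = 0.4028 J/s.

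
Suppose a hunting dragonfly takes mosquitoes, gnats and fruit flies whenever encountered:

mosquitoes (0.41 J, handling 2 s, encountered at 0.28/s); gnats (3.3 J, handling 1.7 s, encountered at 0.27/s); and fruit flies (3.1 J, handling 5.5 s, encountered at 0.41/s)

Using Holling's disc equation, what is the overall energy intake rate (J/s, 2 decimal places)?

R = Σλ_iE_i / (1 + Σλ_ih_i)
Numerator: 0.28×0.41 + 0.27×3.3 + 0.41×3.1 = 2.277
Denominator: 1 + 0.28×2 + 0.27×1.7 + 0.41×5.5 = 4.274
R = 2.277/4.274 = 0.5327 J/s

0.53 J/s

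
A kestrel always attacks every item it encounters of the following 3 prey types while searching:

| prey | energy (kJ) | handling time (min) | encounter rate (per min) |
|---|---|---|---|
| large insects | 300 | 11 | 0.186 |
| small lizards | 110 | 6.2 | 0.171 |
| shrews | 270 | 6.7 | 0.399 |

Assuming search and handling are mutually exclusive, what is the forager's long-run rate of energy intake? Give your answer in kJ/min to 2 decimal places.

R = (0.186×300 + 0.171×110 + 0.399×270) / (1 + 0.186×11 + 0.171×6.2 + 0.399×6.7) = 182.3/6.78 = 26.9 kJ/min.

26.90 kJ/min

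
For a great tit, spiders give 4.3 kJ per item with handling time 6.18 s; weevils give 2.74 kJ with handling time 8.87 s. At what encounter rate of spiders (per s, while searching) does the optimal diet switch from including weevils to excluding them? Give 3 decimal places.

0.129 per s

Drop weevils once their profitability E₂/h₂ falls below the rate achievable on spiders alone: E₂/h₂ = λE₁/(1 + λh₁).
Solve for λ: λE₁h₂ = E₂(1 + λh₁) → λ(E₁h₂ − E₂h₁) = E₂ → λ = E₂/(E₁h₂ − E₂h₁).
λ = 2.74/(4.3×8.87 − 2.74×6.18) = 2.74/21.21 = 0.1292 per s.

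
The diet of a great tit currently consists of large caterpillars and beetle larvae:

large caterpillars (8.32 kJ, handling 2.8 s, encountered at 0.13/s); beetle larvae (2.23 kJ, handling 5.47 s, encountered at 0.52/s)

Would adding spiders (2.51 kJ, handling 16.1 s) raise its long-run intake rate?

No

Intake rate on the current diet: R = (0.13×8.32 + 0.52×2.23) / (1 + 0.13×2.8 + 0.52×5.47) = 2.241/4.208 = 0.5326 kJ/s.
Profitability of spiders: 2.51/16.1 = 0.1559 kJ/s.
Since 0.1559 < R, time spent handling spiders is better spent searching.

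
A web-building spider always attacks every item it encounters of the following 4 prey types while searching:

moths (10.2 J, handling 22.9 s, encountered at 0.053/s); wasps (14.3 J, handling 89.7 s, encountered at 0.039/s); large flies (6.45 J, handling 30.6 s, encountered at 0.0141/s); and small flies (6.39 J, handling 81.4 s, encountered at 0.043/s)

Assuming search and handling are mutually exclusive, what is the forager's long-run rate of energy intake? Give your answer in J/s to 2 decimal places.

R = Σλ_iE_i / (1 + Σλ_ih_i)
Numerator: 0.053×10.2 + 0.039×14.3 + 0.0141×6.45 + 0.043×6.39 = 1.464
Denominator: 1 + 0.053×22.9 + 0.039×89.7 + 0.0141×30.6 + 0.043×81.4 = 9.644
R = 1.464/9.644 = 0.1518 J/s

0.15 J/s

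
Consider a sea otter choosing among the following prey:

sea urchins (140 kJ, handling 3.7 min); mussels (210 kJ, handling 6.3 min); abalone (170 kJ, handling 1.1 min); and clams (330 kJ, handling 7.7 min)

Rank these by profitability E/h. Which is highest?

In descending order of E/h:
abalone: 170/1.1 = 155 kJ/min
clams: 330/7.7 = 42.9 kJ/min
sea urchins: 140/3.7 = 37.8 kJ/min
mussels: 210/6.3 = 33.3 kJ/min

abalone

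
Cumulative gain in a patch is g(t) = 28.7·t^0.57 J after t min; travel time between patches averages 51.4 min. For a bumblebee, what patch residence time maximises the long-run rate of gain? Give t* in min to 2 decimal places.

Maximise g(t)/(T+t): set derivative to zero → g'(t)(T+t) = g(t).
g'(t) = 0.57·28.7·t^-0.43. Setting 0.57·28.7·t^-0.43 = 28.7·t^0.57/(51.4+t) gives 0.57(51.4+t) = t, so 0.43·t = 0.57×51.4.
t* = 0.57×51.4/0.43 = 68.13 min.

68.13 min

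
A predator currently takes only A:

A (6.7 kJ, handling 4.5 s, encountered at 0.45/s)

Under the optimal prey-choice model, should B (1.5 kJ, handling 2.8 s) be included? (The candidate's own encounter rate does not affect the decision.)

No

Intake rate on the current diet: R = (0.45×6.7) / (1 + 0.45×4.5) = 3.015/3.025 = 0.9967 kJ/s.
Profitability of B: 1.5/2.8 = 0.5357 kJ/s.
Since 0.5357 < R, time spent handling B is better spent searching.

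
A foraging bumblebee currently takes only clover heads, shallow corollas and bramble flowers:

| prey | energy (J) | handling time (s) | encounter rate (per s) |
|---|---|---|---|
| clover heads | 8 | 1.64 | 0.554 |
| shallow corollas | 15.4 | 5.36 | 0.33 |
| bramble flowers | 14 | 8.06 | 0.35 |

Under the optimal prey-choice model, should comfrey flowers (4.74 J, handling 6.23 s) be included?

No

Current rate: (0.554×8 + 0.33×15.4 + 0.35×14)/(1 + 0.554×1.64 + 0.33×5.36 + 0.35×8.06) = 2.218 J/s.
Profitability of comfrey flowers: 4.74/6.23 = 0.7608 J/s.
0.7608 < 2.218, so adding comfrey flowers would lower the average — exclude it.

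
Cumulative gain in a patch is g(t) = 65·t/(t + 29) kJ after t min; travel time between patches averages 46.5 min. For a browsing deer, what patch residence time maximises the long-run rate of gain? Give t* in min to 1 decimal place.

36.7 min

Maximise g(t)/(T+t): set derivative to zero → g'(t)(T+t) = g(t).
g'(t) = 65·29/(t + 29)². Setting 65·29/(t+29)² = 65t/[(t+29)(46.5+t)] gives 29(46.5+t) = t(t+29), so t² = 29×46.5 = 1348.
t* = √1348 = 36.72 min.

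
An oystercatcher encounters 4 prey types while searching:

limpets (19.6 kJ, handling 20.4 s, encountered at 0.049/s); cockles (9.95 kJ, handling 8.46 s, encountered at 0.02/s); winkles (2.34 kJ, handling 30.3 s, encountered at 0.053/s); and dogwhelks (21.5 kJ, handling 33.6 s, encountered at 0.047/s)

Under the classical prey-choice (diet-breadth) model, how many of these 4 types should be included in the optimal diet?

Rank by E/h (kJ/s): cockles 1.18, limpets 0.961, dogwhelks 0.64, winkles 0.0772. Include each in turn until the next type's E/h falls below the running intake rate.
Rate on top 1: 0.1702. limpets: 0.961 > 0.1702 → include.
Rate on top 2: 0.5346. dogwhelks: 0.64 > 0.5346 → include.
Rate on top 3: 0.5789. winkles: 0.0772 < 0.5789 → exclude; stop.
Optimal diet: cockles, limpets, dogwhelks — 3 of 4 types.

3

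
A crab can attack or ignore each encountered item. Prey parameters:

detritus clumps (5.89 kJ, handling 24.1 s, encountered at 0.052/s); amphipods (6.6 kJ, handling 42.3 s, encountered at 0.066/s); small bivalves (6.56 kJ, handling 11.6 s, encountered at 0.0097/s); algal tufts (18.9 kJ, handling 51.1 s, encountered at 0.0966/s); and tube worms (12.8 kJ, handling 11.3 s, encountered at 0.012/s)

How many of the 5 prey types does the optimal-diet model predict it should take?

3

E/h in descending order: tube worms 1.13, small bivalves 0.566, algal tufts 0.37, detritus clumps 0.244, amphipods 0.156 kJ/s. The optimal diet is the largest prefix of this list for which every included type satisfies E_i/h_i > R on the types above it.
Rate on top 1: 0.1353. small bivalves: 0.566 > 0.1353 → include.
Rate on top 2: 0.174. algal tufts: 0.37 > 0.174 → include.
Rate on top 3: 0.3303. detritus clumps: 0.244 < 0.3303 → exclude; stop.
Optimal diet: tube worms, small bivalves, algal tufts — 3 of 5 types.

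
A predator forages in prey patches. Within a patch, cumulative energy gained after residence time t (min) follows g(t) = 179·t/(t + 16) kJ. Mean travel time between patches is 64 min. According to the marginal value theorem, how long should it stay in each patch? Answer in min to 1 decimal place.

32.0 min

Optimal t* satisfies g'(t*) = g(t*)/(T + t*).
g'(t) = 179·16/(t + 16)². Setting 179·16/(t+16)² = 179t/[(t+16)(64+t)] gives 16(64+t) = t(t+16), so t² = 16×64 = 1024.
t* = √1024 = 32 min.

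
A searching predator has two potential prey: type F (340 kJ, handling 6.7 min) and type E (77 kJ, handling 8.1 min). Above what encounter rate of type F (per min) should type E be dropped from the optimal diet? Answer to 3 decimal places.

0.034 per min

At the threshold, the rate on type F alone equals the profitability of type E: λ·340/(1 + λ·6.7) = 77/8.1 = 9.506.
Rearranging, λ(340 − 9.506×6.7) = 9.506, so λ = 9.506/276.3 = 0.0344 per min.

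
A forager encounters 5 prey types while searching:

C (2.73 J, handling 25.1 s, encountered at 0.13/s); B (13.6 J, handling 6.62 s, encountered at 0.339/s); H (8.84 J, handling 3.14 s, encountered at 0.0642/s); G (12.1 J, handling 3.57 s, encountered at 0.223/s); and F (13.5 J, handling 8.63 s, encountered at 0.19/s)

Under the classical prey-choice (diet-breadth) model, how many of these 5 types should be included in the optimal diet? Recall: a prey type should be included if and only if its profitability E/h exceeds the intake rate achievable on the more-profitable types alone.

3

Profitabilities (E/h, J/s): G 3.39, H 2.82, B 2.05, F 1.56, C 0.109. Add prey in this order while the next type's profitability exceeds the intake rate on those already taken.
Rate on top 1: 1.502. H: 2.82 > 1.502 → include.
Rate on top 2: 1.635. B: 2.05 > 1.635 → include.
Rate on top 3: 1.857. F: 1.56 < 1.857 → exclude; stop.
Optimal diet: G, H, B — 3 of 5 types.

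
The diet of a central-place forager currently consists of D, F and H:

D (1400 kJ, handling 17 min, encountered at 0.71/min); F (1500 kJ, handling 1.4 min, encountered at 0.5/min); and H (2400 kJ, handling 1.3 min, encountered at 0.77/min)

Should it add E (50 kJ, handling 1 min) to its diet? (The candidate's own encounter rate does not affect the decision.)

On D, F and H alone, R = ΣλE/(1+Σλh) = 3592/14.77 = 243.2 kJ/min.
Profitability of E: 50/1 = 50 kJ/min.
Since 50 < R, time spent handling E is better spent searching.

No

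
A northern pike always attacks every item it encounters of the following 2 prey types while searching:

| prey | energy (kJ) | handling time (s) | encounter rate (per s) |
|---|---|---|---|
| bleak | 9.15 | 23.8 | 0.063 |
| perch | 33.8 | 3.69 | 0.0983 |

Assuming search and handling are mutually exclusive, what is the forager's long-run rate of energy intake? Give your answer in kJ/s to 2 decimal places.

1.36 kJ/s

Energy encountered per unit search time: 0.063×9.15 + 0.0983×33.8 = 3.899 kJ/s.
Handling time per unit search time: 0.063×23.8 + 0.0983×3.69 = 1.862.
Rate = 3.899/(1 + 1.862) = 1.362 kJ/s.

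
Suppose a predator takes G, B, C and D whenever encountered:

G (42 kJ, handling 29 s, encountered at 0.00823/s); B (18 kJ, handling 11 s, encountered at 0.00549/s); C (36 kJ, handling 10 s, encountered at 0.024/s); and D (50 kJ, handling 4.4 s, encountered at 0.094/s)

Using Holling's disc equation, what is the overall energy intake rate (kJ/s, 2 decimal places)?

3.08 kJ/s

R = Σλ_iE_i / (1 + Σλ_ih_i)
Numerator: 0.00823×42 + 0.00549×18 + 0.024×36 + 0.094×50 = 6.008
Denominator: 1 + 0.00823×29 + 0.00549×11 + 0.024×10 + 0.094×4.4 = 1.953
R = 6.008/1.953 = 3.077 kJ/s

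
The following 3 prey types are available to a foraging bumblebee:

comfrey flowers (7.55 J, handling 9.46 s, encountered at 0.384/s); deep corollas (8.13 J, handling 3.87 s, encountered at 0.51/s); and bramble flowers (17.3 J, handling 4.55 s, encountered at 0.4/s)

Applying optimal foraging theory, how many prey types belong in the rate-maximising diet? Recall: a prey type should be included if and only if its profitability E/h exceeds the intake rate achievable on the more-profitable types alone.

Rank by E/h (J/s): bramble flowers 3.8, deep corollas 2.1, comfrey flowers 0.798. Include each in turn until the next type's E/h falls below the running intake rate.
Rate on top 1: 2.454. deep corollas: 2.1 < 2.454 → exclude; stop.
Optimal diet: bramble flowers — 1 of 3 types.

1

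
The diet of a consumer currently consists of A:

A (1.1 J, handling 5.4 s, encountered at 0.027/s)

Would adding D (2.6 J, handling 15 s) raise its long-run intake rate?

Yes

Intake rate on the current diet: R = (0.027×1.1) / (1 + 0.027×5.4) = 0.0297/1.146 = 0.02592 J/s.
Profitability of D: 2.6/15 = 0.1733 J/s.
Since 0.1733 > R, including D increases the long-run rate.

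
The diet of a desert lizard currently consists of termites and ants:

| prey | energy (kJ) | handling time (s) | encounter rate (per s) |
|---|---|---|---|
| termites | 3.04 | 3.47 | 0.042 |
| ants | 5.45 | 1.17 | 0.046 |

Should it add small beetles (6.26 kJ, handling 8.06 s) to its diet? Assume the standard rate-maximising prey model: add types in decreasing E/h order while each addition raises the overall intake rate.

Current rate: (0.042×3.04 + 0.046×5.45)/(1 + 0.042×3.47 + 0.046×1.17) = 0.3154 kJ/s.
small beetles: E/h = 6.26/8.06 = 0.7767 kJ/s.
Since 0.7767 > R, including small beetles increases the long-run rate.

Yes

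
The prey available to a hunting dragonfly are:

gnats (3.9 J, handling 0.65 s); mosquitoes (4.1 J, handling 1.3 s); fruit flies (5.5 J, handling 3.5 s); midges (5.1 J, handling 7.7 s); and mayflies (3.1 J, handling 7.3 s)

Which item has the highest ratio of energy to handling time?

gnats

Profitability E/h (J/s): gnats = 3.9/0.65 = 6, mosquitoes = 4.1/1.3 = 3.15, fruit flies = 5.5/3.5 = 1.57, midges = 5.1/7.7 = 0.662, mayflies = 3.1/7.3 = 0.425.
Ranked: gnats > mosquitoes > fruit flies > midges > mayflies.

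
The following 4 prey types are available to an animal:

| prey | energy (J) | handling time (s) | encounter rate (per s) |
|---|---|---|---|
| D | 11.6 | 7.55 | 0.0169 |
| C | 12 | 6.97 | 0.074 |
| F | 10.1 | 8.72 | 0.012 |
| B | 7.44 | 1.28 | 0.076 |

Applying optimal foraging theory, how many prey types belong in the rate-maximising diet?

Profitabilities (E/h, J/s): B 5.81, C 1.72, D 1.54, F 1.16. Add prey in this order while the next type's profitability exceeds the intake rate on those already taken.
Rate on top 1: 0.5153. C: 1.72 > 0.5153 → include.
Rate on top 2: 0.901. D: 1.54 > 0.901 → include.
Rate on top 3: 0.9476. F: 1.16 > 0.9476 → include.
Optimal diet: B, C, D, F — 4 of 4 types.

4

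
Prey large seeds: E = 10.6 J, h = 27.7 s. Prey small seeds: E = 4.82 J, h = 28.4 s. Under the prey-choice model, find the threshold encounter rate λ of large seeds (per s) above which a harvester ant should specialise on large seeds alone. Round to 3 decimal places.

Drop small seeds once their profitability E₂/h₂ falls below the rate achievable on large seeds alone: E₂/h₂ = λE₁/(1 + λh₁).
Solve for λ: λE₁h₂ = E₂(1 + λh₁) → λ(E₁h₂ − E₂h₁) = E₂ → λ = E₂/(E₁h₂ − E₂h₁).
λ = 4.82/(10.6×28.4 − 4.82×27.7) = 4.82/167.5 = 0.02877 per s.

0.029 per s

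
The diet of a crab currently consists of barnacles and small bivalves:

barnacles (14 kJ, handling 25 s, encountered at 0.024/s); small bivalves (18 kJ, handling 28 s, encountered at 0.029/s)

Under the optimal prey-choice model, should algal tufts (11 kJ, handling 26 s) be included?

Yes

On barnacles and small bivalves alone, R = ΣλE/(1+Σλh) = 0.858/2.412 = 0.3557 kJ/s.
algal tufts: E/h = 11/26 = 0.4231 kJ/s.
0.4231 > 0.3557, so adding algal tufts raises the average — include it.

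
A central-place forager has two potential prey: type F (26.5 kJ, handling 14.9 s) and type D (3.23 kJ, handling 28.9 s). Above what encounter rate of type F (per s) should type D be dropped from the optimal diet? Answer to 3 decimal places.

0.005 per s

At the threshold, the rate on type F alone equals the profitability of type D: λ·26.5/(1 + λ·14.9) = 3.23/28.9 = 0.1118.
Rearranging, λ(26.5 − 0.1118×14.9) = 0.1118, so λ = 0.1118/24.83 = 0.0045 per s.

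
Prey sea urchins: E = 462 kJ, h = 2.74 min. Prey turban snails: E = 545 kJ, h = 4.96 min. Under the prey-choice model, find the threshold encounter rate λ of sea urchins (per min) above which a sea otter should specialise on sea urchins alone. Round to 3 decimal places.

0.683 per min

The zero-one rule: include turban snails iff E₂/h₂ > λE₁/(1+λh₁). Equality gives the switch point.
λE₁h₂ = E₂ + λE₂h₁ ⇒ λ = E₂/(E₁h₂ − E₂h₁) = 545/(2292 − 1493) = 0.6828 per min.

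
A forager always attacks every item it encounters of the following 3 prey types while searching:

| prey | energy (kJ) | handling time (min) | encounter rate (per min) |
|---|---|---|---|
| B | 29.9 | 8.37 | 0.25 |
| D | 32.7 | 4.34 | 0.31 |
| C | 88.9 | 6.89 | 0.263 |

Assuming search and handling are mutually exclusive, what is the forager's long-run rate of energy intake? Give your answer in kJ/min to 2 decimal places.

R = (0.25×29.9 + 0.31×32.7 + 0.263×88.9) / (1 + 0.25×8.37 + 0.31×4.34 + 0.263×6.89) = 40.99/6.25 = 6.559 kJ/min.

6.56 kJ/min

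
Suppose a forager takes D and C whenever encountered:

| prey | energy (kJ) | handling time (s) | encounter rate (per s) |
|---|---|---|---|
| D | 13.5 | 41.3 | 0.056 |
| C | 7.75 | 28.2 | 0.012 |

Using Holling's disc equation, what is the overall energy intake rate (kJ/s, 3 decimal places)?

0.233 kJ/s

R = (0.056×13.5 + 0.012×7.75) / (1 + 0.056×41.3 + 0.012×28.2) = 0.849/3.651 = 0.2325 kJ/s.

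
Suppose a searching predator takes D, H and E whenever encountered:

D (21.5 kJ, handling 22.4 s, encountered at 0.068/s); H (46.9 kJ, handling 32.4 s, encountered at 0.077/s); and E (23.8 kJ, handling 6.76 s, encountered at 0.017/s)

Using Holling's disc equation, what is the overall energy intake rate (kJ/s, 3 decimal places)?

1.067 kJ/s

R = Σλ_iE_i / (1 + Σλ_ih_i)
Numerator: 0.068×21.5 + 0.077×46.9 + 0.017×23.8 = 5.478
Denominator: 1 + 0.068×22.4 + 0.077×32.4 + 0.017×6.76 = 5.133
R = 5.478/5.133 = 1.067 kJ/s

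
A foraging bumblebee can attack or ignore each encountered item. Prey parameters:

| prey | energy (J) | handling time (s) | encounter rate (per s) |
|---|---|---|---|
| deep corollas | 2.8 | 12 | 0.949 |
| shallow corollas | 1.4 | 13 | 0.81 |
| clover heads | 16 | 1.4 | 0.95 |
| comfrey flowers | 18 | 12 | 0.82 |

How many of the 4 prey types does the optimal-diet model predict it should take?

Rank by E/h (J/s): clover heads 11.4, comfrey flowers 1.5, deep corollas 0.233, shallow corollas 0.108. Include each in turn until the next type's E/h falls below the running intake rate.
Rate on top 1: 6.524. comfrey flowers: 1.5 < 6.524 → exclude; stop.
Optimal diet: clover heads — 1 of 4 types.

1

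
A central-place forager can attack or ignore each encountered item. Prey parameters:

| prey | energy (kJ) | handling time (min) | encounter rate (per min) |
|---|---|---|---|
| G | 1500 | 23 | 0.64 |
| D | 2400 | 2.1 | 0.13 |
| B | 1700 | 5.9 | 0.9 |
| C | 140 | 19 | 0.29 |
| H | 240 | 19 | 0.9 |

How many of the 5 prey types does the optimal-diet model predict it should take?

E/h in descending order: D 1.14e+03, B 288, G 65.2, H 12.6, C 7.37 kJ/min. The optimal diet is the largest prefix of this list for which every included type satisfies E_i/h_i > R on the types above it.
Rate on top 1: 245.1. B: 288 > 245.1 → include.
Rate on top 2: 279.8. G: 65.2 < 279.8 → exclude; stop.
Optimal diet: D, B — 2 of 5 types.

2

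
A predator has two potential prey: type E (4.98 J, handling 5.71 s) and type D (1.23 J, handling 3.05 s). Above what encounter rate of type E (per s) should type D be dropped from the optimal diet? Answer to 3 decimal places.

At the threshold, the rate on type E alone equals the profitability of type D: λ·4.98/(1 + λ·5.71) = 1.23/3.05 = 0.4033.
Rearranging, λ(4.98 − 0.4033×5.71) = 0.4033, so λ = 0.4033/2.677 = 0.1506 per s.

0.151 per s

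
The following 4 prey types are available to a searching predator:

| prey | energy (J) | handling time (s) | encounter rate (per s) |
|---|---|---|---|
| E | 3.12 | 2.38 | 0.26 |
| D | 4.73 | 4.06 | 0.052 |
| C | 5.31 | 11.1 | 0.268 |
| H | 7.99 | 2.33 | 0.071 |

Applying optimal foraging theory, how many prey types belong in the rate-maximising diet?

3

Profitabilities (E/h, J/s): H 3.43, E 1.31, D 1.17, C 0.478. Add prey in this order while the next type's profitability exceeds the intake rate on those already taken.
Rate on top 1: 0.4868. E: 1.31 > 0.4868 → include.
Rate on top 2: 0.7726. D: 1.17 > 0.7726 → include.
Rate on top 3: 0.8141. C: 0.478 < 0.8141 → exclude; stop.
Optimal diet: H, E, D — 3 of 4 types.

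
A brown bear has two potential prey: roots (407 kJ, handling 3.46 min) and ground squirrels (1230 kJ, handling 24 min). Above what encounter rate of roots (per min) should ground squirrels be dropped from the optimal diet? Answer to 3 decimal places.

0.223 per min

At the threshold, the rate on roots alone equals the profitability of ground squirrels: λ·407/(1 + λ·3.46) = 1230/24 = 51.25.
Rearranging, λ(407 − 51.25×3.46) = 51.25, so λ = 51.25/229.7 = 0.2231 per min.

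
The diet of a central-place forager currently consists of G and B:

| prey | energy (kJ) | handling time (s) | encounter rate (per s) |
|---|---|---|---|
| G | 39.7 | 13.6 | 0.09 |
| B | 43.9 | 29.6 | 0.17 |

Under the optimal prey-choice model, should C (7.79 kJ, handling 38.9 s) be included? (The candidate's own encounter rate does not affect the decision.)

Current rate: (0.09×39.7 + 0.17×43.9)/(1 + 0.09×13.6 + 0.17×29.6) = 1.521 kJ/s.
C: E/h = 7.79/38.9 = 0.2003 kJ/s.
Since 0.2003 < R, time spent handling C is better spent searching.

No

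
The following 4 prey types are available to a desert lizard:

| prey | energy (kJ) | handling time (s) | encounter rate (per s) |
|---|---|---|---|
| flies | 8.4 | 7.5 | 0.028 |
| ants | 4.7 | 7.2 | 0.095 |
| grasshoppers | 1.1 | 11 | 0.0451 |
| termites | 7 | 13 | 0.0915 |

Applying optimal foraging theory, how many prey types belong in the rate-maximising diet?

E/h in descending order: flies 1.12, ants 0.653, termites 0.538, grasshoppers 0.1 kJ/s. The optimal diet is the largest prefix of this list for which every included type satisfies E_i/h_i > R on the types above it.
Rate on top 1: 0.1944. ants: 0.653 > 0.1944 → include.
Rate on top 2: 0.3599. termites: 0.538 > 0.3599 → include.
Rate on top 3: 0.4288. grasshoppers: 0.1 < 0.4288 → exclude; stop.
Optimal diet: flies, ants, termites — 3 of 4 types.

3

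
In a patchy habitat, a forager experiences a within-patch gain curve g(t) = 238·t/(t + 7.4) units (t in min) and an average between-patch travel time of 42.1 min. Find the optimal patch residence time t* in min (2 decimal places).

Maximise g(t)/(T+t): set derivative to zero → g'(t)(T+t) = g(t).
g'(t) = 238·7.4/(t + 7.4)². Setting 238·7.4/(t+7.4)² = 238t/[(t+7.4)(42.1+t)] gives 7.4(42.1+t) = t(t+7.4), so t² = 7.4×42.1 = 311.5.
t* = √311.5 = 17.65 min.

17.65 min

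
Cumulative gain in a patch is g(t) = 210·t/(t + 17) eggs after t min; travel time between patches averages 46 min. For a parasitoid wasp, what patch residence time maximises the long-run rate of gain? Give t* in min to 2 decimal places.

By the marginal value theorem, leave when the instantaneous gain rate g'(t) equals the habitat-wide average g(t)/(T + t).
g'(t) = 210·17/(t + 17)². Setting 210·17/(t+17)² = 210t/[(t+17)(46+t)] gives 17(46+t) = t(t+17), so t² = 17×46 = 782.
t* = √782 = 27.96 min.

27.96 min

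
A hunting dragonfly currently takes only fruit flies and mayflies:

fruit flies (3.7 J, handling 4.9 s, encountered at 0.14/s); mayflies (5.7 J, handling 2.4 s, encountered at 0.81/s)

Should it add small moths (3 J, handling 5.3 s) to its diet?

No

Current rate: (0.14×3.7 + 0.81×5.7)/(1 + 0.14×4.9 + 0.81×2.4) = 1.415 J/s.
Profitability of small moths: 3/5.3 = 0.566 J/s.
0.566 < 1.415, so adding small moths would lower the average — exclude it.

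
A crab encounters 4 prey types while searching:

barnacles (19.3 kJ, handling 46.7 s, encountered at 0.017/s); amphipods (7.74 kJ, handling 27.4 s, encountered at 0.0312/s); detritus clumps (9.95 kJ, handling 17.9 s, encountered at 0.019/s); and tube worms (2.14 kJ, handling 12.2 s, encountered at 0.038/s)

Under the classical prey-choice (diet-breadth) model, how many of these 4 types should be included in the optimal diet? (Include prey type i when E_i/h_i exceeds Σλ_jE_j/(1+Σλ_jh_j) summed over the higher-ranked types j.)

E/h in descending order: detritus clumps 0.556, barnacles 0.413, amphipods 0.282, tube worms 0.175 kJ/s. The optimal diet is the largest prefix of this list for which every included type satisfies E_i/h_i > R on the types above it.
Rate on top 1: 0.1411. barnacles: 0.413 > 0.1411 → include.
Rate on top 2: 0.2423. amphipods: 0.282 > 0.2423 → include.
Rate on top 3: 0.2538. tube worms: 0.175 < 0.2538 → exclude; stop.
Optimal diet: detritus clumps, barnacles, amphipods — 3 of 4 types.

3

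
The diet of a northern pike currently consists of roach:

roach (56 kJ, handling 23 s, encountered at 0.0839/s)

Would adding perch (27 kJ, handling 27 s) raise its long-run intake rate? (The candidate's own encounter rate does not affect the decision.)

No

Current rate: (0.0839×56)/(1 + 0.0839×23) = 1.604 kJ/s.
perch: E/h = 27/27 = 1 kJ/s.
1 < 1.604, so adding perch would lower the average — exclude it.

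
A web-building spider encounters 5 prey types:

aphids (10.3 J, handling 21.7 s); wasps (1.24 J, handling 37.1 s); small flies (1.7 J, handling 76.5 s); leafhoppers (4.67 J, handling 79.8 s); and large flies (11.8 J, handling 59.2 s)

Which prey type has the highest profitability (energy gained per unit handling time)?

aphids

In descending order of E/h:
aphids: 10.3/21.7 = 0.475 J/s
large flies: 11.8/59.2 = 0.199 J/s
leafhoppers: 4.67/79.8 = 0.0585 J/s
wasps: 1.24/37.1 = 0.0334 J/s
small flies: 1.7/76.5 = 0.0222 J/s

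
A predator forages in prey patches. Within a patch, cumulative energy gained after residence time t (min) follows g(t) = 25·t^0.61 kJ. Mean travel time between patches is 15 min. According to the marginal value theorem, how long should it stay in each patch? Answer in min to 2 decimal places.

By the marginal value theorem, leave when the instantaneous gain rate g'(t) equals the habitat-wide average g(t)/(T + t).
g'(t) = 0.61·25·t^-0.39. Setting 0.61·25·t^-0.39 = 25·t^0.61/(15+t) gives 0.61(15+t) = t, so 0.39·t = 0.61×15.
t* = 0.61×15/0.39 = 23.46 min.

23.46 min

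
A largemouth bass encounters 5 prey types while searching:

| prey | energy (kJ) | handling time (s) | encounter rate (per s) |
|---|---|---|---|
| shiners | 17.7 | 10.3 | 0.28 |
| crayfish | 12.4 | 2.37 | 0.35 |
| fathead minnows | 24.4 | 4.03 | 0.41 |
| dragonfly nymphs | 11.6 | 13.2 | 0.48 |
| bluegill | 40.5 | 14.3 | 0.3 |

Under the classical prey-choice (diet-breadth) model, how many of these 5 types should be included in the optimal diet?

Profitabilities (E/h, kJ/s): fathead minnows 6.05, crayfish 5.23, bluegill 2.83, shiners 1.72, dragonfly nymphs 0.879. Add prey in this order while the next type's profitability exceeds the intake rate on those already taken.
Rate on top 1: 3.772. crayfish: 5.23 > 3.772 → include.
Rate on top 2: 4.12. bluegill: 2.83 < 4.12 → exclude; stop.
Optimal diet: fathead minnows, crayfish — 2 of 5 types.

2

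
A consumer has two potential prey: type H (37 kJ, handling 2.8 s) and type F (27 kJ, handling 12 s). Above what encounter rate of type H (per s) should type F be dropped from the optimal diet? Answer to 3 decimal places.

At the threshold, the rate on type H alone equals the profitability of type F: λ·37/(1 + λ·2.8) = 27/12 = 2.25.
Rearranging, λ(37 − 2.25×2.8) = 2.25, so λ = 2.25/30.7 = 0.07329 per s.

0.073 per s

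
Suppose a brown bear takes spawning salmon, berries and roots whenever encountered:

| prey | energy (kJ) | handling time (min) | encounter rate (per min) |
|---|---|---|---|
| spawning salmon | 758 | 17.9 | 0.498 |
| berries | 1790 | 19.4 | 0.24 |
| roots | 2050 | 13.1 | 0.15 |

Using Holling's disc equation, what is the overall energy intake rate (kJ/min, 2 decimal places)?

67.41 kJ/min

Energy encountered per unit search time: 0.498×758 + 0.24×1790 + 0.15×2050 = 1115 kJ/min.
Handling time per unit search time: 0.498×17.9 + 0.24×19.4 + 0.15×13.1 = 15.54.
Rate = 1115/(1 + 15.54) = 67.41 kJ/min.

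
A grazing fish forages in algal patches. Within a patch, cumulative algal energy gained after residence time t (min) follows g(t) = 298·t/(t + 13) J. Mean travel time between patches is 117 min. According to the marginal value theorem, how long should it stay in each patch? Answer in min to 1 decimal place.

39.0 min

By the marginal value theorem, leave when the instantaneous gain rate g'(t) equals the habitat-wide average g(t)/(T + t).
g'(t) = 298·13/(t + 13)². Setting 298·13/(t+13)² = 298t/[(t+13)(117+t)] gives 13(117+t) = t(t+13), so t² = 13×117 = 1521.
t* = √1521 = 39 min.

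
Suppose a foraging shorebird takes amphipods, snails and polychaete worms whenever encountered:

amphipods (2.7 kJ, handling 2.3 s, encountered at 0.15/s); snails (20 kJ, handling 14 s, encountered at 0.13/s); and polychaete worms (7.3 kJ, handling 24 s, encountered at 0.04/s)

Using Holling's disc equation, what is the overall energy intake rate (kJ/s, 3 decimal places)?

0.799 kJ/s

Energy encountered per unit search time: 0.15×2.7 + 0.13×20 + 0.04×7.3 = 3.297 kJ/s.
Handling time per unit search time: 0.15×2.3 + 0.13×14 + 0.04×24 = 3.125.
Rate = 3.297/(1 + 3.125) = 0.7993 kJ/s.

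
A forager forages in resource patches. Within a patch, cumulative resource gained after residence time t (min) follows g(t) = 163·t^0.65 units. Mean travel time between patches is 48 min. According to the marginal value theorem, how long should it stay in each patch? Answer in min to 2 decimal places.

89.14 min

Maximise g(t)/(T+t): set derivative to zero → g'(t)(T+t) = g(t).
g'(t) = 0.65·163·t^-0.35. Setting 0.65·163·t^-0.35 = 163·t^0.65/(48+t) gives 0.65(48+t) = t, so 0.35·t = 0.65×48.
t* = 0.65×48/0.35 = 89.14 min.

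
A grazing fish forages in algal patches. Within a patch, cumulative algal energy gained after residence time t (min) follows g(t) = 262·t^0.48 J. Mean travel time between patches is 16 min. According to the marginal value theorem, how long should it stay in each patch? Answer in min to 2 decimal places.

14.77 min

By the marginal value theorem, leave when the instantaneous gain rate g'(t) equals the habitat-wide average g(t)/(T + t).
g'(t) = 0.48·262·t^-0.52. Setting 0.48·262·t^-0.52 = 262·t^0.48/(16+t) gives 0.48(16+t) = t, so 0.52·t = 0.48×16.
t* = 0.48×16/0.52 = 14.77 min.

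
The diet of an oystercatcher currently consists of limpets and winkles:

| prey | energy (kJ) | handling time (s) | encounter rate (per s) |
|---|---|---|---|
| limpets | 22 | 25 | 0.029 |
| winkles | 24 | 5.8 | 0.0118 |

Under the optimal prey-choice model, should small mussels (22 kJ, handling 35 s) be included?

On limpets and winkles alone, R = ΣλE/(1+Σλh) = 0.9212/1.793 = 0.5136 kJ/s.
Profitability of small mussels: 22/35 = 0.6286 kJ/s.
Since 0.6286 > R, including small mussels increases the long-run rate.

Yes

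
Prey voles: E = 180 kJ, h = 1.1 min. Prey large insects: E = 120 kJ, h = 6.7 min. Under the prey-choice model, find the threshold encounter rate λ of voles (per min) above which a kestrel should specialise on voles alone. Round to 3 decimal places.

The zero-one rule: include large insects iff E₂/h₂ > λE₁/(1+λh₁). Equality gives the switch point.
λE₁h₂ = E₂ + λE₂h₁ ⇒ λ = E₂/(E₁h₂ − E₂h₁) = 120/(1206 − 132) = 0.1117 per min.

0.112 per min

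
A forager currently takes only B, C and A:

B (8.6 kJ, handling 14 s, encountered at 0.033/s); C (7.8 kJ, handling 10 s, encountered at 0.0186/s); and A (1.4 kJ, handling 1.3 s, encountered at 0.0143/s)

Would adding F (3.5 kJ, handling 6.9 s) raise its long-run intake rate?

On B, C and A alone, R = ΣλE/(1+Σλh) = 0.4489/1.667 = 0.2694 kJ/s.
F: E/h = 3.5/6.9 = 0.5072 kJ/s.
Since 0.5072 > R, including F increases the long-run rate.

Yes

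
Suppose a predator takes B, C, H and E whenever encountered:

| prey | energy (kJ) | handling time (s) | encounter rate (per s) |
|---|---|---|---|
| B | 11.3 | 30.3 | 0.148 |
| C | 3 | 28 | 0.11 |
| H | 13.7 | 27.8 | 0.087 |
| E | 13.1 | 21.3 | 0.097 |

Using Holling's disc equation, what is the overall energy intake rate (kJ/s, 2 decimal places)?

R = Σλ_iE_i / (1 + Σλ_ih_i)
Numerator: 0.148×11.3 + 0.11×3 + 0.087×13.7 + 0.097×13.1 = 4.465
Denominator: 1 + 0.148×30.3 + 0.11×28 + 0.087×27.8 + 0.097×21.3 = 13.05
R = 4.465/13.05 = 0.3422 kJ/s

0.34 kJ/s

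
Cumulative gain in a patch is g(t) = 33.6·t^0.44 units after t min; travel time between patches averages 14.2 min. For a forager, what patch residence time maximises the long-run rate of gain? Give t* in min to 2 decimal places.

11.16 min

Maximise g(t)/(T+t): set derivative to zero → g'(t)(T+t) = g(t).
g'(t) = 0.44·33.6·t^-0.56. Setting 0.44·33.6·t^-0.56 = 33.6·t^0.44/(14.2+t) gives 0.44(14.2+t) = t, so 0.56·t = 0.44×14.2.
t* = 0.44×14.2/0.56 = 11.16 min.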